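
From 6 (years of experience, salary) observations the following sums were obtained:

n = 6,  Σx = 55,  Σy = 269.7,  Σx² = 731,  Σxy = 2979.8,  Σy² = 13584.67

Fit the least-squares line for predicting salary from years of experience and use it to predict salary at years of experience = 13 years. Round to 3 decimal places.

Sxx = Σx² − (Σx)²/n = 731 − 504.166667 = 226.833333
Sxy = Σxy − (Σx)(Σy)/n = 2979.8 − 2472.25 = 507.55
b = Sxy/Sxx = 507.55/226.833333 = 2.237546
a = ȳ − b·x̄ = 44.95 − 2.237546·9.166667 = 24.439162
ŷ(13) = a + b·13 = 24.439162 + 2.237546·13 = 53.527259

53.527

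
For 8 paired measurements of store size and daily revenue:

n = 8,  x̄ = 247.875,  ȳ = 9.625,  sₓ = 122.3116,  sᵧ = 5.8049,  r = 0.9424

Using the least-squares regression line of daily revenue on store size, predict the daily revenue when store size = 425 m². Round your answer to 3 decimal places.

17.547

b = r · sᵧ/sₓ = 0.9424 · 5.8049/122.3116 = 0.044726
a = ȳ − b·x̄ = 9.625 − 0.044726·247.875 = -1.461516
ŷ(425) = a + b·425 = -1.461516 + 0.044726·425 = 17.547135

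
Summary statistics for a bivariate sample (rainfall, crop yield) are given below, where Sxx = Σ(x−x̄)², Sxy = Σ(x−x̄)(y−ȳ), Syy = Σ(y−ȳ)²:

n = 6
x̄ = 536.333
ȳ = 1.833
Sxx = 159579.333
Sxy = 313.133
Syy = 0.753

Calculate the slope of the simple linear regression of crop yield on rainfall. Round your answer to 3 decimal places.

b = Sxy/Sxx = 313.133/159579.333 = 0.001962

0.002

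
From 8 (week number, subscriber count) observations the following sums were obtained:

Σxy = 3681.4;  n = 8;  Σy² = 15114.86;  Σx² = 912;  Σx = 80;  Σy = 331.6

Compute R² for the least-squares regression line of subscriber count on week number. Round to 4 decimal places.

0.8701

Sxx = Σx² − (Σx)²/n = 912 − 800 = 112
Sxy = Σxy − (Σx)(Σy)/n = 3681.4 − 3316 = 365.4
Syy = Σy² − (Σy)²/n = 15114.86 − 13744.82 = 1370.04
R² = Sxy²/(Sxx·Syy) = (365.4)²/(112·1370.04) = 0.870133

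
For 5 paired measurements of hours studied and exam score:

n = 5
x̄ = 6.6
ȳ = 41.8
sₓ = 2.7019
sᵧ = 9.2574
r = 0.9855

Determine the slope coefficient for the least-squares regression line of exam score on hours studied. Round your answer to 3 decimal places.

3.377

b = r · sᵧ/sₓ = 0.9855 · 9.2574/2.7019 = 3.376575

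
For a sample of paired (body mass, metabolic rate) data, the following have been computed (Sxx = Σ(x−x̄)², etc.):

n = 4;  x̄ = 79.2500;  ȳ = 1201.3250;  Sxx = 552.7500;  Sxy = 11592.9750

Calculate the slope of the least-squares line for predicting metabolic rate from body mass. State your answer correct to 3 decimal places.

b = Sxy/Sxx = 11592.975/552.75 = 20.973270

20.973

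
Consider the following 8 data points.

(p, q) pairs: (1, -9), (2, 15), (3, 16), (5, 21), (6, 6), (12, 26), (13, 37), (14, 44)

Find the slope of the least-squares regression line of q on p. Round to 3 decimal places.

2.745

n = 8, Σx = 56, Σy = 156, Σxy = 1619, Σx² = 584
Sxx = Σx² − (Σx)²/n = 584 − 392 = 192
Sxy = Σxy − (Σx)(Σy)/n = 1619 − 1092 = 527
b = Sxy/Sxx = 527/192 = 2.744792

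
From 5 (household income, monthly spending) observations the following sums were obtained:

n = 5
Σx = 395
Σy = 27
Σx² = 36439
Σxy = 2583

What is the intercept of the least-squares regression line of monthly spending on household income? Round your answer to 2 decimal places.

Sxx = Σx² − (Σx)²/n = 36439 − 31205 = 5234
Sxy = Σxy − (Σx)(Σy)/n = 2583 − 2133 = 450
b = Sxy/Sxx = 450/5234 = 0.085976
a = ȳ − b·x̄ = 5.4 − 0.085976·79 = -1.392128

-1.39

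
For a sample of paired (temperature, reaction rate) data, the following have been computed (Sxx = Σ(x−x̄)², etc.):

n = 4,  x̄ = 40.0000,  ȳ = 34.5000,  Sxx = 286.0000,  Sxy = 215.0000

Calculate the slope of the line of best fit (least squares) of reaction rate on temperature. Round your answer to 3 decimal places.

0.752

b = Sxy/Sxx = 215/286 = 0.751748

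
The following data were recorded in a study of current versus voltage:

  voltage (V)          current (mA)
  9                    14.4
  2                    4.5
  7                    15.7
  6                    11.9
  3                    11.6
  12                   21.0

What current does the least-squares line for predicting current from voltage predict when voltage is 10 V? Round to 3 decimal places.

n = 6, Σx = 39, Σy = 79.1, Σxy = 606.7, Σx² = 323
Sxx = Σx² − (Σx)²/n = 323 − 253.5 = 69.5
Sxy = Σxy − (Σx)(Σy)/n = 606.7 − 514.15 = 92.55
b = Sxy/Sxx = 92.55/69.5 = 1.331655
a = ȳ − b·x̄ = 13.183333 − 1.331655·6.5 = 4.527578
ŷ(10) = a + b·10 = 4.527578 + 1.331655·10 = 17.844125

17.844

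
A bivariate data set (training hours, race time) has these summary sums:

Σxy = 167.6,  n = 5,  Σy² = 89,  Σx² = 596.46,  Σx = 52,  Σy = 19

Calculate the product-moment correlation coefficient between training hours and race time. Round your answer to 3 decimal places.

-0.981

Sxx = Σx² − (Σx)²/n = 596.46 − 540.8 = 55.66
Sxy = Σxy − (Σx)(Σy)/n = 167.6 − 197.6 = -30
Syy = Σy² − (Σy)²/n = 89 − 72.2 = 16.8
r = Sxy/√(Sxx·Syy) = -30/√(935.088) = -30/30.579209 = -0.981059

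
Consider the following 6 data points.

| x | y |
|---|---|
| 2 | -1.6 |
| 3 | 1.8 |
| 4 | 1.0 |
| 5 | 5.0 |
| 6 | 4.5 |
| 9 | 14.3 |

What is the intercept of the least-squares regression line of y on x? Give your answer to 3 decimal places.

n = 6, Σx = 29, Σy = 25, Σxy = 186.9, Σx² = 171
Sxx = Σx² − (Σx)²/n = 171 − 140.166667 = 30.833333
Sxy = Σxy − (Σx)(Σy)/n = 186.9 − 120.833333 = 66.066667
b = Sxy/Sxx = 66.066667/30.833333 = 2.142703
a = ȳ − b·x̄ = 4.166667 − 2.142703·4.833333 = -6.189730

-6.190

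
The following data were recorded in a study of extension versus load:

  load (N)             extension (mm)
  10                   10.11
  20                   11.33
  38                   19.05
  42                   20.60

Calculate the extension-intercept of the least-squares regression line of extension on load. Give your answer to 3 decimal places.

5.737

n = 4, Σx = 110, Σy = 61.09, Σxy = 1916.8, Σx² = 3708
Sxx = Σx² − (Σx)²/n = 3708 − 3025 = 683
Sxy = Σxy − (Σx)(Σy)/n = 1916.8 − 1679.975 = 236.825
b = Sxy/Sxx = 236.825/683 = 0.346742
a = ȳ − b·x̄ = 15.2725 − 0.346742·27.5 = 5.737086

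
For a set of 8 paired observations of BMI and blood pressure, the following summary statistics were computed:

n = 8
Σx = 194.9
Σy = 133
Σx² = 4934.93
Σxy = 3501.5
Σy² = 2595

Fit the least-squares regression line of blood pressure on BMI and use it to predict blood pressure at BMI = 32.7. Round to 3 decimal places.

Sxx = Σx² − (Σx)²/n = 4934.93 − 4748.25125 = 186.67875
Sxy = Σxy − (Σx)(Σy)/n = 3501.5 − 3240.2125 = 261.2875
b = Sxy/Sxx = 261.2875/186.67875 = 1.399664
a = ȳ − b·x̄ = 16.625 − 1.399664·24.3625 = -17.474311
ŷ(32.7) = a + b·32.7 = -17.474311 + 1.399664·32.7 = 28.294697

28.295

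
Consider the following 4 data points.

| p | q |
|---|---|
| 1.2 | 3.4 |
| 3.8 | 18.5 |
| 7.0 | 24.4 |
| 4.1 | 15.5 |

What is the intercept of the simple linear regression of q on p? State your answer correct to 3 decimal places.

1.153

n = 4, Σx = 16.1, Σy = 61.8, Σxy = 308.73, Σx² = 81.69
Sxx = Σx² − (Σx)²/n = 81.69 − 64.8025 = 16.8875
Sxy = Σxy − (Σx)(Σy)/n = 308.73 − 248.745 = 59.985
b = Sxy/Sxx = 59.985/16.8875 = 3.552036
a = ȳ − b·x̄ = 15.45 − 3.552036·4.025 = 1.153057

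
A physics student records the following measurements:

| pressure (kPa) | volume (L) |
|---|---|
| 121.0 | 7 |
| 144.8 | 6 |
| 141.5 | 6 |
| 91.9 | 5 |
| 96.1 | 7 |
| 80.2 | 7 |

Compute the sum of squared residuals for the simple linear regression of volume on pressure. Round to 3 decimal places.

3.228

n = 6, Σx = 675.5, Σy = 38, Σxy = 4258.4, Σx² = 79743.15, Σy² = 244
Sxx = Σx² − (Σx)²/n = 79743.15 − 76050.041667 = 3693.108333
Sxy = Σxy − (Σx)(Σy)/n = 4258.4 − 4278.166667 = -19.766667
Syy = Σy² − (Σy)²/n = 244 − 240.666667 = 3.333333
b = Sxy/Sxx = -19.766667/3693.108333 = -0.005352
SSE = Syy − b·Sxy = 3.333333 − (-0.005352)·(-19.766667) = 3.227536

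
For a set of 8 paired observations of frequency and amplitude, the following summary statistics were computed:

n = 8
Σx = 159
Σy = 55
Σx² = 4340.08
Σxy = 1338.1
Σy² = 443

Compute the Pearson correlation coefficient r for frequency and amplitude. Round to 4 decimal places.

Sxx = Σx² − (Σx)²/n = 4340.08 − 3160.125 = 1179.955
Sxy = Σxy − (Σx)(Σy)/n = 1338.1 − 1093.125 = 244.975
Syy = Σy² − (Σy)²/n = 443 − 378.125 = 64.875
r = Sxy/√(Sxx·Syy) = 244.975/√(76549.580625) = 244.975/276.675949 = 0.885422

0.8854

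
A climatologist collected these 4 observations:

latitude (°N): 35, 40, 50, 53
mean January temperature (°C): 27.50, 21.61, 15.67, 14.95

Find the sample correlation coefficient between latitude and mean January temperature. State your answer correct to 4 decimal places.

-0.9802

n = 4, Σx = 178, Σy = 79.73, Σxy = 3402.75, Σx² = 8134, Σy² = 1692.2935
Sxx = Σx² − (Σx)²/n = 8134 − 7921 = 213
Sxy = Σxy − (Σx)(Σy)/n = 3402.75 − 3547.985 = -145.235
Syy = Σy² − (Σy)²/n = 1692.2935 − 1589.218225 = 103.075275
r = Sxy/√(Sxx·Syy) = -145.235/√(21955.033575) = -145.235/148.172310 = -0.980176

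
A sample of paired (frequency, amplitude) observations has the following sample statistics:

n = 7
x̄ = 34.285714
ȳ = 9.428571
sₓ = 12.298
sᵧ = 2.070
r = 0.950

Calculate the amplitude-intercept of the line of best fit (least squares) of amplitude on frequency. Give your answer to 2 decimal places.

b = r · sᵧ/sₓ = 0.95 · 2.07/12.298 = 0.159904
a = ȳ − b·x̄ = 9.428571 − 0.159904·34.285714 = 3.946146

3.95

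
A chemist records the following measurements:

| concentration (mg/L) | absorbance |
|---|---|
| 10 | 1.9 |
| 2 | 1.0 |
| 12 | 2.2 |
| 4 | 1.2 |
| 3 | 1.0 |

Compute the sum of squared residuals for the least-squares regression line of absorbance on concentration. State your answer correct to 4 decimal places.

0.0092

n = 5, Σx = 31, Σy = 7.3, Σxy = 55.2, Σx² = 273, Σy² = 11.89
Sxx = Σx² − (Σx)²/n = 273 − 192.2 = 80.8
Sxy = Σxy − (Σx)(Σy)/n = 55.2 − 45.26 = 9.94
Syy = Σy² − (Σy)²/n = 11.89 − 10.658 = 1.232
b = Sxy/Sxx = 9.94/80.8 = 0.123020
SSE = Syy − b·Sxy = 1.232 − 0.123020·9.94 = 0.009183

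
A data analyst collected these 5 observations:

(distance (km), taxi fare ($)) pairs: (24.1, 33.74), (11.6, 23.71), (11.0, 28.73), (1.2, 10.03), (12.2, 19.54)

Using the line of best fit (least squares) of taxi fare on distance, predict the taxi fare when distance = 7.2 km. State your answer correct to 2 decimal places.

n = 5, Σx = 60.1, Σy = 115.75, Σxy = 1654.624, Σx² = 986.65
Sxx = Σx² − (Σx)²/n = 986.65 − 722.402 = 264.248
Sxy = Σxy − (Σx)(Σy)/n = 1654.624 − 1391.315 = 263.309
b = Sxy/Sxx = 263.309/264.248 = 0.996447
a = ȳ − b·x̄ = 23.15 − 0.996447·12.02 = 11.172713
ŷ(7.2) = a + b·7.2 = 11.172713 + 0.996447·7.2 = 18.347128

18.35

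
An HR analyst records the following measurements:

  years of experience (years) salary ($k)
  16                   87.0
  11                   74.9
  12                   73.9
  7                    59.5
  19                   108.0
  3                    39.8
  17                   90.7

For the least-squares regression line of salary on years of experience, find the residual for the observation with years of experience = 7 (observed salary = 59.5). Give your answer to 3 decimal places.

n = 7, Σx = 85, Σy = 533.8, Σxy = 7232.5, Σx² = 1229
Sxx = Σx² − (Σx)²/n = 1229 − 1032.142857 = 196.857143
Sxy = Σxy − (Σx)(Σy)/n = 7232.5 − 6481.857143 = 750.642857
b = Sxy/Sxx = 750.642857/196.857143 = 3.813135
a = ȳ − b·x̄ = 76.257143 − 3.813135·12.142857 = 29.954790
ŷ(7) = 29.954790 + 3.813135·7 = 56.646734
residual = y − ŷ = 59.5 − 56.646734 = 2.853266

2.853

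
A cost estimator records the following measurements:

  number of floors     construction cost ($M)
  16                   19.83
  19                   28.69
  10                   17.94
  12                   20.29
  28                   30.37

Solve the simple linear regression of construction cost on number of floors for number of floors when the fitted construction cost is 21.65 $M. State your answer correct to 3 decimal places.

n = 5, Σx = 85, Σy = 117.12, Σxy = 2135.63, Σx² = 1645
Sxx = Σx² − (Σx)²/n = 1645 − 1445 = 200
Sxy = Σxy − (Σx)(Σy)/n = 2135.63 − 1991.04 = 144.59
b = Sxy/Sxx = 144.59/200 = 0.72295
a = ȳ − b·x̄ = 23.424 − 0.72295·17 = 11.13385
Set a + b·x = 21.65: x = (21.65 − 11.13385) / 0.72295 = 14.546165

14.546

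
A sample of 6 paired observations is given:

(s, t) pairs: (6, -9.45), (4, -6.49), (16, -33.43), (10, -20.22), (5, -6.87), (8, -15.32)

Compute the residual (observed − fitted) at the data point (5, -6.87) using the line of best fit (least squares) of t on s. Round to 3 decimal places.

1.000

n = 6, Σx = 49, Σy = -91.78, Σxy = -976.65, Σx² = 497
Sxx = Σx² − (Σx)²/n = 497 − 400.166667 = 96.833333
Sxy = Σxy − (Σx)(Σy)/n = -976.65 − (-749.536667) = -227.113333
b = Sxy/Sxx = -227.113333/96.833333 = -2.345404
a = ȳ − b·x̄ = -15.296667 − (-2.345404)·8.166667 = 3.857470
ŷ(5) = 3.857470 + (-2.345404)·5 = -7.869552
residual = y − ŷ = -6.87 − (-7.869552) = 0.999552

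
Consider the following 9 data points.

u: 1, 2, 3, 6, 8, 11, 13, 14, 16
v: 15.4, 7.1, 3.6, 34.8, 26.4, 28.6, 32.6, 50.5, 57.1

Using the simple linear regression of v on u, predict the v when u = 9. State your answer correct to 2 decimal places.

30.70

n = 9, Σx = 74, Σy = 256.1, Σxy = 2819.4, Σx² = 856
Sxx = Σx² − (Σx)²/n = 856 − 608.444444 = 247.555556
Sxy = Σxy − (Σx)(Σy)/n = 2819.4 − 2105.711111 = 713.688889
b = Sxy/Sxx = 713.688889/247.555556 = 2.882944
a = ȳ − b·x̄ = 28.455556 − 2.882944·8.222222 = 4.751346
ŷ(9) = a + b·9 = 4.751346 + 2.882944·9 = 30.697846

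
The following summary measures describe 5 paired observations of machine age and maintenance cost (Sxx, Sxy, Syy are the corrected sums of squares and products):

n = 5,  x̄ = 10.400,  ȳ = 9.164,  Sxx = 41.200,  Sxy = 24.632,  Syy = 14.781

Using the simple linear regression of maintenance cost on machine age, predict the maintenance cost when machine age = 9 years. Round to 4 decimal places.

b = Sxy/Sxx = 24.632/41.2 = 0.597864
a = ȳ − b·x̄ = 9.164 − 0.597864·10.4 = 2.946214
ŷ(9) = a + b·9 = 2.946214 + 0.597864·9 = 8.326990

8.3270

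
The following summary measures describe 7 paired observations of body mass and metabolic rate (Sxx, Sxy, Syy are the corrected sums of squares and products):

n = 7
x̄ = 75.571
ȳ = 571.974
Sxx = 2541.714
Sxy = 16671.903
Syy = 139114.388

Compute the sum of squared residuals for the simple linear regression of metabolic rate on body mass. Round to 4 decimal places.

b = Sxy/Sxx = 16671.903/2541.714 = 6.559315
SSE = Syy − b·Sxy = 139114.388 − 6.559315·16671.903 = 29758.123038

29758.1230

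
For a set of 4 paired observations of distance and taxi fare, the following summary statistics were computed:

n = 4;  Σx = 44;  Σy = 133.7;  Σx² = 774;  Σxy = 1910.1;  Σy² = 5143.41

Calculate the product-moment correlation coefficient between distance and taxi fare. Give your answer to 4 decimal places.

0.9935

Sxx = Σx² − (Σx)²/n = 774 − 484 = 290
Sxy = Σxy − (Σx)(Σy)/n = 1910.1 − 1470.7 = 439.4
Syy = Σy² − (Σy)²/n = 5143.41 − 4468.9225 = 674.4875
r = Sxy/√(Sxx·Syy) = 439.4/√(195601.375) = 439.4/442.268442 = 0.993514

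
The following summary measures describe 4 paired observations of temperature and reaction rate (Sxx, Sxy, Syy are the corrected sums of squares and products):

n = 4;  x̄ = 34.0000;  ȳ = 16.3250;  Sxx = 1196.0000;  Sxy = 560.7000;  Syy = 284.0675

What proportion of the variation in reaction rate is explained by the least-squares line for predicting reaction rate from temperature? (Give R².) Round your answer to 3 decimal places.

R² = Sxy²/(Sxx·Syy) = (560.7)²/(1196·284.0675) = 0.925355

0.925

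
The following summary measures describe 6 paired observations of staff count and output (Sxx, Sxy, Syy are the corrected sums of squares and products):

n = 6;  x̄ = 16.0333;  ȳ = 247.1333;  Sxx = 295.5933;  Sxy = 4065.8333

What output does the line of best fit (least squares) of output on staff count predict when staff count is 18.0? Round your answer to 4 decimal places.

274.1849

b = Sxy/Sxx = 4065.8333/295.5933 = 13.754822
a = ȳ − b·x̄ = 247.1333 − 13.754822·16.0333 = 26.598108
ŷ(18.0) = a + b·18.0 = 26.598108 + 13.754822·18 = 274.184909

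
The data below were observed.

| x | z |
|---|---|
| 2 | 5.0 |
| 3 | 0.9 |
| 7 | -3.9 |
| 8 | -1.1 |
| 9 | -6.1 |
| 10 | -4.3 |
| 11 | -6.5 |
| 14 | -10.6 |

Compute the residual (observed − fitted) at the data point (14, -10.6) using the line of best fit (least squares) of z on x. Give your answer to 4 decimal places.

n = 8, Σx = 64, Σy = -26.6, Σxy = -341.2, Σx² = 624
Sxx = Σx² − (Σx)²/n = 624 − 512 = 112
Sxy = Σxy − (Σx)(Σy)/n = -341.2 − (-212.8) = -128.4
b = Sxy/Sxx = -128.4/112 = -1.146429
a = ȳ − b·x̄ = -3.325 − (-1.146429)·8 = 5.846429
ŷ(14) = 5.846429 + (-1.146429)·14 = -10.203571
residual = y − ŷ = -10.6 − (-10.203571) = -0.396429

-0.3964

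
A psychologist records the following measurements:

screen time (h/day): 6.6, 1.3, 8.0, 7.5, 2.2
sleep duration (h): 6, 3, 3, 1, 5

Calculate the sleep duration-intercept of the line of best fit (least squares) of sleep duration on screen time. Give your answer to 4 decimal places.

4.4032

n = 5, Σx = 25.6, Σy = 18, Σxy = 86, Σx² = 170.34
Sxx = Σx² − (Σx)²/n = 170.34 − 131.072 = 39.268
Sxy = Σxy − (Σx)(Σy)/n = 86 − 92.16 = -6.16
b = Sxy/Sxx = -6.16/39.268 = -0.156871
a = ȳ − b·x̄ = 3.6 − (-0.156871)·5.12 = 4.403178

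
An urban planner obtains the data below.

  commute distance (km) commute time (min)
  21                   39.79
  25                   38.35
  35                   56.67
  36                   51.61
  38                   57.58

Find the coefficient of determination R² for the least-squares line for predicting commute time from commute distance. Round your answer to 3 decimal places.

0.885

n = 5, Σx = 155, Σy = 244, Σxy = 7823.79, Σx² = 5031, Σy² = 12244.504
Sxx = Σx² − (Σx)²/n = 5031 − 4805 = 226
Sxy = Σxy − (Σx)(Σy)/n = 7823.79 − 7564 = 259.79
Syy = Σy² − (Σy)²/n = 12244.504 − 11907.2 = 337.304
R² = Sxy²/(Sxx·Syy) = (259.79)²/(226·337.304) = 0.885350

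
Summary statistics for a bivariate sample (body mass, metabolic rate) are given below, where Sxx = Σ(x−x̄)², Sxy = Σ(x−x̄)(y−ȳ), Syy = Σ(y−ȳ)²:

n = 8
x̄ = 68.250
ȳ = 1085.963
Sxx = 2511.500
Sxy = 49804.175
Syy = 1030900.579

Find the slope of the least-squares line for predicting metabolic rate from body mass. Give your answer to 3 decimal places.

19.830

b = Sxy/Sxx = 49804.175/2511.5 = 19.830450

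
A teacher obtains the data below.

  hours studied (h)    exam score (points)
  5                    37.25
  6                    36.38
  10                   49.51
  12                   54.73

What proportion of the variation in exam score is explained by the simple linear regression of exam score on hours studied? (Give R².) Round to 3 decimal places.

0.973

n = 4, Σx = 33, Σy = 177.87, Σxy = 1556.39, Σx² = 305, Σy² = 8157.6799
Sxx = Σx² − (Σx)²/n = 305 − 272.25 = 32.75
Sxy = Σxy − (Σx)(Σy)/n = 1556.39 − 1467.4275 = 88.9625
Syy = Σy² − (Σy)²/n = 8157.6799 − 7909.434225 = 248.245675
R² = Sxy²/(Sxx·Syy) = (88.9625)²/(32.75·248.245675) = 0.973466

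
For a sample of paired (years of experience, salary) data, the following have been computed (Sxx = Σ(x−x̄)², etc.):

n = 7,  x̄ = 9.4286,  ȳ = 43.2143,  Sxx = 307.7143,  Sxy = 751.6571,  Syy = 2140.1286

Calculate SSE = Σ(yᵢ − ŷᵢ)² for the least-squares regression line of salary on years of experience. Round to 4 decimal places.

304.0475

b = Sxy/Sxx = 751.6571/307.7143 = 2.442711
SSE = Syy − b·Sxy = 2140.1286 − 2.442711·751.6571 = 304.047547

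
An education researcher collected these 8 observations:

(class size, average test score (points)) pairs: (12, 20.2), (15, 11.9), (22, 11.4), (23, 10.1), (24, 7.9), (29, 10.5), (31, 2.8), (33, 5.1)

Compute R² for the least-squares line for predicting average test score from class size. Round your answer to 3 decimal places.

0.753

n = 8, Σx = 189, Σy = 79.9, Σxy = 1653.2, Σx² = 4849, Σy² = 988.13
Sxx = Σx² − (Σx)²/n = 4849 − 4465.125 = 383.875
Sxy = Σxy − (Σx)(Σy)/n = 1653.2 − 1887.6375 = -234.4375
Syy = Σy² − (Σy)²/n = 988.13 − 798.00125 = 190.12875
R² = Sxy²/(Sxx·Syy) = (-234.4375)²/(383.875·190.12875) = 0.753037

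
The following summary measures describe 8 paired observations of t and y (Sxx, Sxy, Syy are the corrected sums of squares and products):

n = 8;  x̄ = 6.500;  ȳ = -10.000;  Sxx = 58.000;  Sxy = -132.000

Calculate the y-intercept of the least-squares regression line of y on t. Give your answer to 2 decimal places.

4.79

b = Sxy/Sxx = -132/58 = -2.275862
a = ȳ − b·x̄ = -10 − (-2.275862)·6.5 = 4.793103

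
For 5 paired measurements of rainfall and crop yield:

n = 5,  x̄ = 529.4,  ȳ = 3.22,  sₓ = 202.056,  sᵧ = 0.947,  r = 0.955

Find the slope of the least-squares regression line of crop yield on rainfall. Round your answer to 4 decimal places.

b = r · sᵧ/sₓ = 0.955 · 0.947/202.056 = 0.004476

0.0045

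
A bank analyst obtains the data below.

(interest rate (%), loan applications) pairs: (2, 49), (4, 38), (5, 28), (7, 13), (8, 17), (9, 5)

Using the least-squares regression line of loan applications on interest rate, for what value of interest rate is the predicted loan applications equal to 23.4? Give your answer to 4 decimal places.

6.0950

n = 6, Σx = 35, Σy = 150, Σxy = 662, Σx² = 239
Sxx = Σx² − (Σx)²/n = 239 − 204.166667 = 34.833333
Sxy = Σxy − (Σx)(Σy)/n = 662 − 875 = -213
b = Sxy/Sxx = -213/34.833333 = -6.114833
a = ȳ − b·x̄ = 25 − (-6.114833)·5.833333 = 60.669856
Set a + b·x = 23.4: x = (23.4 − 60.669856) / (-6.114833) = 6.094992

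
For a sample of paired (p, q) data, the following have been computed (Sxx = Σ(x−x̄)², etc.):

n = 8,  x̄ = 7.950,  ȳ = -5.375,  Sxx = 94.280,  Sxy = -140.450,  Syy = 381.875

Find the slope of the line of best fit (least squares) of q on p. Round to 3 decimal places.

b = Sxy/Sxx = -140.45/94.28 = -1.489711

-1.490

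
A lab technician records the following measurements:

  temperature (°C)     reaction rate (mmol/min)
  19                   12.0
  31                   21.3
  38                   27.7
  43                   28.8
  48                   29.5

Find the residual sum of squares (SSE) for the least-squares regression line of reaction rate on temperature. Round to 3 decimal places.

12.202

n = 5, Σx = 179, Σy = 119.3, Σxy = 4595.3, Σx² = 6919, Σy² = 3064.67
Sxx = Σx² − (Σx)²/n = 6919 − 6408.2 = 510.8
Sxy = Σxy − (Σx)(Σy)/n = 4595.3 − 4270.94 = 324.36
Syy = Σy² − (Σy)²/n = 3064.67 − 2846.498 = 218.172
b = Sxy/Sxx = 324.36/510.8 = 0.635004
SSE = Syy − b·Sxy = 218.172 − 0.635004·324.36 = 12.202130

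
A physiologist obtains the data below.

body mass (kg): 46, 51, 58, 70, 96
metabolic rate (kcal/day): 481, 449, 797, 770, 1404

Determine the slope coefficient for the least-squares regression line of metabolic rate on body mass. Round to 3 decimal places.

n = 5, Σx = 321, Σy = 3901, Σxy = 279935, Σx² = 22197
Sxx = Σx² − (Σx)²/n = 22197 − 20608.2 = 1588.8
Sxy = Σxy − (Σx)(Σy)/n = 279935 − 250444.2 = 29490.8
b = Sxy/Sxx = 29490.8/1588.8 = 18.561682

18.562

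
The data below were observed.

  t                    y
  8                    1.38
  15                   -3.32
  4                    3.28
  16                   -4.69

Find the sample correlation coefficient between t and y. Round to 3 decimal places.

-0.994

n = 4, Σx = 43, Σy = -3.35, Σxy = -100.68, Σx² = 561, Σy² = 45.6813
Sxx = Σx² − (Σx)²/n = 561 − 462.25 = 98.75
Sxy = Σxy − (Σx)(Σy)/n = -100.68 − (-36.0125) = -64.6675
Syy = Σy² − (Σy)²/n = 45.6813 − 2.805625 = 42.875675
r = Sxy/√(Sxx·Syy) = -64.6675/√(4233.972906) = -64.6675/65.068986 = -0.993830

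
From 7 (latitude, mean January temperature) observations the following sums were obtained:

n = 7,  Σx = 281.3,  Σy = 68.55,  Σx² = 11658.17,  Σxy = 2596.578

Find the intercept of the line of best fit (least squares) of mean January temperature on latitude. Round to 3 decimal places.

Sxx = Σx² − (Σx)²/n = 11658.17 − 11304.241429 = 353.928571
Sxy = Σxy − (Σx)(Σy)/n = 2596.578 − 2754.730714 = -158.152714
b = Sxy/Sxx = -158.152714/353.928571 = -0.446849
a = ȳ − b·x̄ = 9.792857 − (-0.446849)·40.185714 = 27.749813

27.750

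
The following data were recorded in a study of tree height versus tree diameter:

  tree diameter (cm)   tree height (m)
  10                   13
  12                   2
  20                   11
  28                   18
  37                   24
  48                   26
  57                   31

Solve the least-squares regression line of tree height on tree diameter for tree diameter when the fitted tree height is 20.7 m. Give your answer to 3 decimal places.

n = 7, Σx = 212, Σy = 125, Σxy = 4781, Σx² = 8350
Sxx = Σx² − (Σx)²/n = 8350 − 6420.571429 = 1929.428571
Sxy = Σxy − (Σx)(Σy)/n = 4781 − 3785.714286 = 995.285714
b = Sxy/Sxx = 995.285714/1929.428571 = 0.515845
a = ȳ − b·x̄ = 17.857143 − 0.515845·30.285714 = 2.234414
Set a + b·x = 20.7: x = (20.7 − 2.234414) / 0.515845 = 35.796785

35.797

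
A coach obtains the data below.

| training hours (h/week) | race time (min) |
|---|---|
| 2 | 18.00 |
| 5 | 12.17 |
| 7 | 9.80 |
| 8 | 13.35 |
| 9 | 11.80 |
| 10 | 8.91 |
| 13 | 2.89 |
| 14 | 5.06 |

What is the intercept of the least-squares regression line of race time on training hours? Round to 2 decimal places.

n = 8, Σx = 68, Σy = 81.98, Σxy = 575.96, Σx² = 688
Sxx = Σx² − (Σx)²/n = 688 − 578 = 110
Sxy = Σxy − (Σx)(Σy)/n = 575.96 − 696.83 = -120.87
b = Sxy/Sxx = -120.87/110 = -1.098818
a = ȳ − b·x̄ = 10.2475 − (-1.098818)·8.5 = 19.587455

19.59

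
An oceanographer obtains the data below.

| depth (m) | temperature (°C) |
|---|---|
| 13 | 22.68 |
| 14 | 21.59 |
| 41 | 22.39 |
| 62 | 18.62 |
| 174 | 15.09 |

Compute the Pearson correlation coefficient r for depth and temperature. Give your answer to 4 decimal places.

n = 5, Σx = 304, Σy = 100.37, Σxy = 5295.19, Σx² = 36166, Σy² = 2056.2351
Sxx = Σx² − (Σx)²/n = 36166 − 18483.2 = 17682.8
Sxy = Σxy − (Σx)(Σy)/n = 5295.19 − 6102.496 = -807.306
Syy = Σy² − (Σy)²/n = 2056.2351 − 2014.82738 = 41.40772
r = Sxy/√(Sxx·Syy) = -807.306/√(732204.431216) = -807.306/855.689448 = -0.943457

-0.9435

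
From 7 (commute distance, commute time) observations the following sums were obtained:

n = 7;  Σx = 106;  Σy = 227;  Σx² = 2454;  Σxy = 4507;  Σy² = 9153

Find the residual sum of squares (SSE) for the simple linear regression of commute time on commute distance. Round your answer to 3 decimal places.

Sxx = Σx² − (Σx)²/n = 2454 − 1605.142857 = 848.857143
Sxy = Σxy − (Σx)(Σy)/n = 4507 − 3437.428571 = 1069.571429
Syy = Σy² − (Σy)²/n = 9153 − 7361.285714 = 1791.714286
b = Sxy/Sxx = 1069.571429/848.857143 = 1.260013
SSE = Syy − b·Sxy = 1791.714286 − 1.260013·1069.571429 = 444.039886

444.040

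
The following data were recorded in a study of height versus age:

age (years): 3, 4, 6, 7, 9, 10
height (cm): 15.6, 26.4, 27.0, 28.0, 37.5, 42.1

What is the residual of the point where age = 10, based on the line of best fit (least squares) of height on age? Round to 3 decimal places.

1.373

n = 6, Σx = 39, Σy = 176.6, Σxy = 1268.9, Σx² = 291
Sxx = Σx² − (Σx)²/n = 291 − 253.5 = 37.5
Sxy = Σxy − (Σx)(Σy)/n = 1268.9 − 1147.9 = 121
b = Sxy/Sxx = 121/37.5 = 3.226667
a = ȳ − b·x̄ = 29.433333 − 3.226667·6.5 = 8.46
ŷ(10) = 8.46 + 3.226667·10 = 40.726667
residual = y − ŷ = 42.1 − 40.726667 = 1.373333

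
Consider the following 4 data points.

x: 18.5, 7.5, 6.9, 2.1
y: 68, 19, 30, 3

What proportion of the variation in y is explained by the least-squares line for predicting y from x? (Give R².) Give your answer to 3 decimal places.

0.960

n = 4, Σx = 35, Σy = 120, Σxy = 1613.8, Σx² = 450.52, Σy² = 5894
Sxx = Σx² − (Σx)²/n = 450.52 − 306.25 = 144.27
Sxy = Σxy − (Σx)(Σy)/n = 1613.8 − 1050 = 563.8
Syy = Σy² − (Σy)²/n = 5894 − 3600 = 2294
R² = Sxy²/(Sxx·Syy) = (563.8)²/(144.27·2294) = 0.960463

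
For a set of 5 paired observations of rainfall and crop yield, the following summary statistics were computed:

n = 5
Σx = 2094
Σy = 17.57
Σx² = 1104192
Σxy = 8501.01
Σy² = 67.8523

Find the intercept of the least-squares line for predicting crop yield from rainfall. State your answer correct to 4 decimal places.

Sxx = Σx² − (Σx)²/n = 1104192 − 876967.2 = 227224.8
Sxy = Σxy − (Σx)(Σy)/n = 8501.01 − 7358.316 = 1142.694
b = Sxy/Sxx = 1142.694/227224.8 = 0.005029
a = ȳ − b·x̄ = 3.514 − 0.005029·418.8 = 1.407891

1.4079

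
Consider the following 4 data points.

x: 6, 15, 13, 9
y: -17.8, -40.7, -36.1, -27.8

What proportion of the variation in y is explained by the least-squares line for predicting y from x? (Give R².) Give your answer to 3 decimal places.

n = 4, Σx = 43, Σy = -122.4, Σxy = -1436.8, Σx² = 511, Σy² = 4049.38
Sxx = Σx² − (Σx)²/n = 511 − 462.25 = 48.75
Sxy = Σxy − (Σx)(Σy)/n = -1436.8 − (-1315.8) = -121
Syy = Σy² − (Σy)²/n = 4049.38 − 3745.44 = 303.94
R² = Sxy²/(Sxx·Syy) = (-121)²/(48.75·303.94) = 0.988117

0.988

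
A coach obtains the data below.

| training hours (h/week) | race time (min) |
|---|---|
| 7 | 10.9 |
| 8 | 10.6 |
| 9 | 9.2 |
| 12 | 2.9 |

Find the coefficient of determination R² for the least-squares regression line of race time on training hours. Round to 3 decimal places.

0.956

n = 4, Σx = 36, Σy = 33.6, Σxy = 278.7, Σx² = 338, Σy² = 324.22
Sxx = Σx² − (Σx)²/n = 338 − 324 = 14
Sxy = Σxy − (Σx)(Σy)/n = 278.7 − 302.4 = -23.7
Syy = Σy² − (Σy)²/n = 324.22 − 282.24 = 41.98
R² = Sxy²/(Sxx·Syy) = (-23.7)²/(14·41.98) = 0.955710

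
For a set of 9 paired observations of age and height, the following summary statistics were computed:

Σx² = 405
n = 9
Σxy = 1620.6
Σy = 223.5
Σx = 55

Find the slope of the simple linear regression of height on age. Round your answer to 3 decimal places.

3.698

Sxx = Σx² − (Σx)²/n = 405 − 336.111111 = 68.888889
Sxy = Σxy − (Σx)(Σy)/n = 1620.6 − 1365.833333 = 254.766667
b = Sxy/Sxx = 254.766667/68.888889 = 3.698226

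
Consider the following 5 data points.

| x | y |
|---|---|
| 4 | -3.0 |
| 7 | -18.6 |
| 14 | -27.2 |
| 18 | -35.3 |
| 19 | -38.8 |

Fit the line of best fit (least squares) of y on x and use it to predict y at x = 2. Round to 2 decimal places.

n = 5, Σx = 62, Σy = -122.9, Σxy = -1895.6, Σx² = 946
Sxx = Σx² − (Σx)²/n = 946 − 768.8 = 177.2
Sxy = Σxy − (Σx)(Σy)/n = -1895.6 − (-1523.96) = -371.64
b = Sxy/Sxx = -371.64/177.2 = -2.097291
a = ȳ − b·x̄ = -24.58 − (-2.097291)·12.4 = 1.426411
ŷ(2) = a + b·2 = 1.426411 + (-2.097291)·2 = -2.768172

-2.77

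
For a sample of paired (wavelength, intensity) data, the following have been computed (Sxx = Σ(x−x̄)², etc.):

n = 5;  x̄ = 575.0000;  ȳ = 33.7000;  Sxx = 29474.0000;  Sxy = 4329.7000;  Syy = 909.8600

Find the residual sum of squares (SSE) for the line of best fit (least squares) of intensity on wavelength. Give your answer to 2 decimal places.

b = Sxy/Sxx = 4329.7/29474 = 0.146899
SSE = Syy − b·Sxy = 909.86 − 0.146899·4329.7 = 273.831565

273.83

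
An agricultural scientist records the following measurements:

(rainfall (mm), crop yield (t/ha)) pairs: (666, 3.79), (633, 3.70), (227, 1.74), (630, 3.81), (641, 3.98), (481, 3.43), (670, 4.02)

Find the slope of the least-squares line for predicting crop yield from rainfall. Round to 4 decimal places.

n = 7, Σx = 3948, Σy = 24.47, Σxy = 14555.93, Σx² = 2383816
Sxx = Σx² − (Σx)²/n = 2383816 − 2226672 = 157144
Sxy = Σxy − (Σx)(Σy)/n = 14555.93 − 13801.08 = 754.85
b = Sxy/Sxx = 754.85/157144 = 0.004804

0.0048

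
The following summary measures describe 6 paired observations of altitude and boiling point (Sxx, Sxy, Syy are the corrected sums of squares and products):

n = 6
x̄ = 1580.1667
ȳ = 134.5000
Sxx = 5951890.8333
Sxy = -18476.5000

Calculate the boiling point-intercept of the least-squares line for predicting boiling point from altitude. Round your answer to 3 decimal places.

b = Sxy/Sxx = -18476.5/5951890.8333 = -0.003104
a = ȳ − b·x̄ = 134.5 − (-0.003104)·1580.1667 = 139.405324

139.405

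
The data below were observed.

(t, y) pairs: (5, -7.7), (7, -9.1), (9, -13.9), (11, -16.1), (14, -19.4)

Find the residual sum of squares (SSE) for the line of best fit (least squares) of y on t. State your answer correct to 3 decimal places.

n = 5, Σx = 46, Σy = -66.2, Σxy = -676, Σx² = 472, Σy² = 970.88
Sxx = Σx² − (Σx)²/n = 472 − 423.2 = 48.8
Sxy = Σxy − (Σx)(Σy)/n = -676 − (-609.04) = -66.96
Syy = Σy² − (Σy)²/n = 970.88 − 876.488 = 94.392
b = Sxy/Sxx = -66.96/48.8 = -1.372131
SSE = Syy − b·Sxy = 94.392 − (-1.372131)·(-66.96) = 2.514098

2.514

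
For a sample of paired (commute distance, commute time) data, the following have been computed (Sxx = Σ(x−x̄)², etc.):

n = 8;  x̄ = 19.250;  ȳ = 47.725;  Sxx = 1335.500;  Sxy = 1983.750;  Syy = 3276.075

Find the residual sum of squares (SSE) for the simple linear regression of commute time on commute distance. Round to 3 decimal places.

329.415

b = Sxy/Sxx = 1983.75/1335.5 = 1.485399
SSE = Syy − b·Sxy = 3276.075 − 1.485399·1983.75 = 329.415275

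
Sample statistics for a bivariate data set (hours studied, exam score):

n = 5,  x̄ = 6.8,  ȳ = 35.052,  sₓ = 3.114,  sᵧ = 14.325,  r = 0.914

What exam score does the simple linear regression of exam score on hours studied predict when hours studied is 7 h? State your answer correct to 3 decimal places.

b = r · sᵧ/sₓ = 0.914 · 14.325/3.114 = 4.204576
a = ȳ − b·x̄ = 35.052 − 4.204576·6.8 = 6.460882
ŷ(7) = a + b·7 = 6.460882 + 4.204576·7 = 35.892915

35.893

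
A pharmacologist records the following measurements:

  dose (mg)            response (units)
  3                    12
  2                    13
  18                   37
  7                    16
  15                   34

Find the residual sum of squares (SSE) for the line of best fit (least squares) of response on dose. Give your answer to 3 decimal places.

17.414

n = 5, Σx = 45, Σy = 112, Σxy = 1350, Σx² = 611, Σy² = 3094
Sxx = Σx² − (Σx)²/n = 611 − 405 = 206
Sxy = Σxy − (Σx)(Σy)/n = 1350 − 1008 = 342
Syy = Σy² − (Σy)²/n = 3094 − 2508.8 = 585.2
b = Sxy/Sxx = 342/206 = 1.660194
SSE = Syy − b·Sxy = 585.2 − 1.660194·342 = 17.413592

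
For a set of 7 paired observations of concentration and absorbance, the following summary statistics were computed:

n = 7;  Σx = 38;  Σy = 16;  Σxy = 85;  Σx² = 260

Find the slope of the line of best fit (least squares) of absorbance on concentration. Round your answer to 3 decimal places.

Sxx = Σx² − (Σx)²/n = 260 − 206.285714 = 53.714286
Sxy = Σxy − (Σx)(Σy)/n = 85 − 86.857143 = -1.857143
b = Sxy/Sxx = -1.857143/53.714286 = -0.034574

-0.035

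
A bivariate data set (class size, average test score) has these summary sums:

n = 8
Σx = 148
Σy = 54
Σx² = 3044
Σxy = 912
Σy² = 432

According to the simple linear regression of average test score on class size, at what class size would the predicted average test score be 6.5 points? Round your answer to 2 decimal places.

Sxx = Σx² − (Σx)²/n = 3044 − 2738 = 306
Sxy = Σxy − (Σx)(Σy)/n = 912 − 999 = -87
b = Sxy/Sxx = -87/306 = -0.284314
a = ȳ − b·x̄ = 6.75 − (-0.284314)·18.5 = 12.009804
Set a + b·x = 6.5: x = (6.5 − 12.009804) / (-0.284314) = 19.379310

19.38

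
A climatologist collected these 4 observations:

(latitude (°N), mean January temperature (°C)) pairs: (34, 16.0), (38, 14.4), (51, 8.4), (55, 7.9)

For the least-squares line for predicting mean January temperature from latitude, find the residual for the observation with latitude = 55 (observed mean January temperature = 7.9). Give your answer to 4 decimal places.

0.4956

n = 4, Σx = 178, Σy = 46.7, Σxy = 1954.1, Σx² = 8226
Sxx = Σx² − (Σx)²/n = 8226 − 7921 = 305
Sxy = Σxy − (Σx)(Σy)/n = 1954.1 − 2078.15 = -124.05
b = Sxy/Sxx = -124.05/305 = -0.406721
a = ȳ − b·x̄ = 11.675 − (-0.406721)·44.5 = 29.774098
ŷ(55) = 29.774098 + (-0.406721)·55 = 7.404426
residual = y − ŷ = 7.9 − 7.404426 = 0.495574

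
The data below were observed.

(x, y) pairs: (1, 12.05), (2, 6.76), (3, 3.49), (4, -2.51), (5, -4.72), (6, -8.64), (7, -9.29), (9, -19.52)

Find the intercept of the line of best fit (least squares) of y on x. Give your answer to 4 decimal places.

n = 8, Σx = 37, Σy = -22.38, Σxy = -290.15, Σx² = 221
Sxx = Σx² − (Σx)²/n = 221 − 171.125 = 49.875
Sxy = Σxy − (Σx)(Σy)/n = -290.15 − (-103.5075) = -186.6425
b = Sxy/Sxx = -186.6425/49.875 = -3.742206
a = ȳ − b·x̄ = -2.7975 − (-3.742206)·4.625 = 14.510201

14.5102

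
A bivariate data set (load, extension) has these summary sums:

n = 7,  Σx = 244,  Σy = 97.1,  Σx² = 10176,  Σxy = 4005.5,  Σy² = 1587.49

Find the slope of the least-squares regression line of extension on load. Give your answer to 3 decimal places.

0.372

Sxx = Σx² − (Σx)²/n = 10176 − 8505.142857 = 1670.857143
Sxy = Σxy − (Σx)(Σy)/n = 4005.5 − 3384.628571 = 620.871429
b = Sxy/Sxx = 620.871429/1670.857143 = 0.371589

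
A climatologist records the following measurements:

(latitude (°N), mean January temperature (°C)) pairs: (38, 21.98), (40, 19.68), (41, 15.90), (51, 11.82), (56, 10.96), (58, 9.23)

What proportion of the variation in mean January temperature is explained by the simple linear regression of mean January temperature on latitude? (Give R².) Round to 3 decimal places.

n = 6, Σx = 284, Σy = 89.57, Σxy = 4026.26, Σx² = 13826, Σy² = 1468.2597
Sxx = Σx² − (Σx)²/n = 13826 − 13442.666667 = 383.333333
Sxy = Σxy − (Σx)(Σy)/n = 4026.26 − 4239.646667 = -213.386667
Syy = Σy² − (Σy)²/n = 1468.2597 − 1337.130817 = 131.128883
R² = Sxy²/(Sxx·Syy) = (-213.386667)²/(383.333333·131.128883) = 0.905857

0.906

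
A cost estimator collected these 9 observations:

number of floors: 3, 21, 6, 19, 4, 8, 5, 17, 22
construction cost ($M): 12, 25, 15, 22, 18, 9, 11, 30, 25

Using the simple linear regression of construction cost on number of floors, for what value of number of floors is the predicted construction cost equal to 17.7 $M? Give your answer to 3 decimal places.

10.540

n = 9, Σx = 105, Σy = 167, Σxy = 2328, Σx² = 1725
Sxx = Σx² − (Σx)²/n = 1725 − 1225 = 500
Sxy = Σxy − (Σx)(Σy)/n = 2328 − 1948.333333 = 379.666667
b = Sxy/Sxx = 379.666667/500 = 0.759333
a = ȳ − b·x̄ = 18.555556 − 0.759333·11.666667 = 9.696667
Set a + b·x = 17.7: x = (17.7 − 9.696667) / 0.759333 = 10.539947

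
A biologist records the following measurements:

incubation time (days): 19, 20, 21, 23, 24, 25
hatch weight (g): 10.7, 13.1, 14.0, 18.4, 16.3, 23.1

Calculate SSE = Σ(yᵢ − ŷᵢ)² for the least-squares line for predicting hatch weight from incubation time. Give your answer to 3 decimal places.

14.448

n = 6, Σx = 132, Σy = 95.6, Σxy = 2151.2, Σx² = 2932, Σy² = 1619.96
Sxx = Σx² − (Σx)²/n = 2932 − 2904 = 28
Sxy = Σxy − (Σx)(Σy)/n = 2151.2 − 2103.2 = 48
Syy = Σy² − (Σy)²/n = 1619.96 − 1523.226667 = 96.733333
b = Sxy/Sxx = 48/28 = 1.714286
SSE = Syy − b·Sxy = 96.733333 − 1.714286·48 = 14.447619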